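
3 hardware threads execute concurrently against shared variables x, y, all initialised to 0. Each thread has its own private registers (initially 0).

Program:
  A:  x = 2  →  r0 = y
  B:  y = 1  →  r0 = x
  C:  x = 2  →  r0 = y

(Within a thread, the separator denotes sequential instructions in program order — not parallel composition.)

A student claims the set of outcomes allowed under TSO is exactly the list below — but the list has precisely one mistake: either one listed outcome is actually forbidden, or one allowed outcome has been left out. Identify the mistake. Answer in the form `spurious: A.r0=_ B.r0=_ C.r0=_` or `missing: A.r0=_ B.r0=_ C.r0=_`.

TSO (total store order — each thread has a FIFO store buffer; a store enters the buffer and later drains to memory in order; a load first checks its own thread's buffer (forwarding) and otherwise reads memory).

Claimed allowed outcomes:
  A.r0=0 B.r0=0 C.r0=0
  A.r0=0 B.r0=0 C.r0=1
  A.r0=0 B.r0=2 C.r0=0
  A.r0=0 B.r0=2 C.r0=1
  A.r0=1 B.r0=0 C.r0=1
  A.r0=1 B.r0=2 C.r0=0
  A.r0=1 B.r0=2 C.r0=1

outcome vector order: (A.r0,B.r0,C.r0)
[TSO] allowed = {0/0/0 0/0/1 0/2/0 0/2/1 1/0/0 1/0/1 1/2/0 1/2/1}
TSO∖claimed = {1/0/0}

missing: A.r0=1 B.r0=0 C.r0=0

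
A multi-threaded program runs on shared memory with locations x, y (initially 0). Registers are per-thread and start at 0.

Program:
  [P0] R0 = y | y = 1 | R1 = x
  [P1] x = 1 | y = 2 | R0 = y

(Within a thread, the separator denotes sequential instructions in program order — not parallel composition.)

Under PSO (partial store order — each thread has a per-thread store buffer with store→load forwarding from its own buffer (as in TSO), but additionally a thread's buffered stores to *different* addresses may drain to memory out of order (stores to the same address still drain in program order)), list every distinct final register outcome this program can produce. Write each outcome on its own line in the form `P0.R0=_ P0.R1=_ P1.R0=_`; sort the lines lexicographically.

P0.R0=0 P0.R1=0 P1.R0=1
P0.R0=0 P0.R1=0 P1.R0=2
P0.R0=0 P0.R1=1 P1.R0=1
P0.R0=0 P0.R1=1 P1.R0=2
P0.R0=2 P0.R1=0 P1.R0=1
P0.R0=2 P0.R1=0 P1.R0=2
P0.R0=2 P0.R1=1 P1.R0=1
P0.R0=2 P0.R1=1 P1.R0=2

outcome vector order: (P0.R0,P0.R1,P1.R0)
|PSO outcomes| = 8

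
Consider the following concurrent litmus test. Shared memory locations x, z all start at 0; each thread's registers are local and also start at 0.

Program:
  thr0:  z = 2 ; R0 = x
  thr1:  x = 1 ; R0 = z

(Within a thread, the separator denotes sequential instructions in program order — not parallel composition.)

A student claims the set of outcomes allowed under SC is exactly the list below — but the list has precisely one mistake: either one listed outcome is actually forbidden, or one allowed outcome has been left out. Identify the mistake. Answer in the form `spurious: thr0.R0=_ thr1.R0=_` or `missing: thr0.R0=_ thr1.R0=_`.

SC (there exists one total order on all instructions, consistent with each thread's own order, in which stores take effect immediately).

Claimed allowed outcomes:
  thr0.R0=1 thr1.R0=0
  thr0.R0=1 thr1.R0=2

missing: thr0.R0=0 thr1.R0=2

outcome vector order: (thr0.R0,thr1.R0)
under SC → 0/2, 1/0, 1/2
SC∖claimed = {0/2}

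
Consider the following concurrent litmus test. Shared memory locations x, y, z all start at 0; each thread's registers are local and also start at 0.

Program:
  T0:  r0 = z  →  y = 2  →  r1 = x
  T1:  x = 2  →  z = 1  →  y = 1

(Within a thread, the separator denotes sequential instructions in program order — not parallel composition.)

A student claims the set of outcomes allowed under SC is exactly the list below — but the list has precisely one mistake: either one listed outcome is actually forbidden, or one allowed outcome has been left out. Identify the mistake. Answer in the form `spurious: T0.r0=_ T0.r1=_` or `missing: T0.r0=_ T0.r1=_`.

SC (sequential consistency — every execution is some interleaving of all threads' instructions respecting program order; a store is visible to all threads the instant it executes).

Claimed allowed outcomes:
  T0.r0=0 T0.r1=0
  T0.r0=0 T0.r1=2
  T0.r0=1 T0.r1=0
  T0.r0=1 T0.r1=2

outcome vector order: (T0.r0,T0.r1)
SC: 3 outcomes — {0/0; 0/2; 1/2}
claimed∖SC = {1/0}

spurious: T0.r0=1 T0.r1=0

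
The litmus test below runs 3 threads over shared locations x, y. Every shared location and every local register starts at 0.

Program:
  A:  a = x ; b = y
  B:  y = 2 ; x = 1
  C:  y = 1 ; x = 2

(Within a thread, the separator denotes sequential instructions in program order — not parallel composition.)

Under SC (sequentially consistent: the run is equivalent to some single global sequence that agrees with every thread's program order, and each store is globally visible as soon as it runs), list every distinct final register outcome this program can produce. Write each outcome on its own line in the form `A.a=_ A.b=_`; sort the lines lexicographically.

outcome vector order: (A.a,A.b)
|SC outcomes| = 7

A.a=0 A.b=0
A.a=0 A.b=1
A.a=0 A.b=2
A.a=1 A.b=1
A.a=1 A.b=2
A.a=2 A.b=1
A.a=2 A.b=2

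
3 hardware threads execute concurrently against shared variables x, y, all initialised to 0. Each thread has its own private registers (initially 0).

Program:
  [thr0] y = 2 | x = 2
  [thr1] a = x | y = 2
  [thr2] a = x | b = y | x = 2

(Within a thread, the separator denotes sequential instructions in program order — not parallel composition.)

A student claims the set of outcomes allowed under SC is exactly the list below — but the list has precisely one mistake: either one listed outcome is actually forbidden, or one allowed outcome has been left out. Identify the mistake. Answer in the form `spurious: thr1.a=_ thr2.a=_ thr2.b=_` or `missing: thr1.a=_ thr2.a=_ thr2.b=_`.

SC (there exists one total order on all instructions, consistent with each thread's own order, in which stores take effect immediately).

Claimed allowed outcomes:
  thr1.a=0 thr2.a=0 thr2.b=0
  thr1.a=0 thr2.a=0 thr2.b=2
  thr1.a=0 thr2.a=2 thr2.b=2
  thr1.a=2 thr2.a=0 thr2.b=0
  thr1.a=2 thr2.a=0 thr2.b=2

missing: thr1.a=2 thr2.a=2 thr2.b=2

outcome vector order: (thr1.a,thr2.a,thr2.b)
SC (6): (0,0,0); (0,0,2); (0,2,2); (2,0,0); (2,0,2); (2,2,2)
SC∖claimed = {(2,2,2)}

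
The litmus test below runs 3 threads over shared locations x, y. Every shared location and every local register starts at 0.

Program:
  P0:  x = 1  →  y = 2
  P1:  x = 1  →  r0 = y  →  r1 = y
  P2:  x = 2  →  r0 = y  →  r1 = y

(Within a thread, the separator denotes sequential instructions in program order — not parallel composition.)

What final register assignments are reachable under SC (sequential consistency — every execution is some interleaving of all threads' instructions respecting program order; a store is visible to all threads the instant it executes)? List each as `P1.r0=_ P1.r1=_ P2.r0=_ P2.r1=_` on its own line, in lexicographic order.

outcome vector order: (P1.r0,P1.r1,P2.r0,P2.r1)
|SC outcomes| = 9

P1.r0=0 P1.r1=0 P2.r0=0 P2.r1=0
P1.r0=0 P1.r1=0 P2.r0=0 P2.r1=2
P1.r0=0 P1.r1=0 P2.r0=2 P2.r1=2
P1.r0=0 P1.r1=2 P2.r0=0 P2.r1=0
P1.r0=0 P1.r1=2 P2.r0=0 P2.r1=2
P1.r0=0 P1.r1=2 P2.r0=2 P2.r1=2
P1.r0=2 P1.r1=2 P2.r0=0 P2.r1=0
P1.r0=2 P1.r1=2 P2.r0=0 P2.r1=2
P1.r0=2 P1.r1=2 P2.r0=2 P2.r1=2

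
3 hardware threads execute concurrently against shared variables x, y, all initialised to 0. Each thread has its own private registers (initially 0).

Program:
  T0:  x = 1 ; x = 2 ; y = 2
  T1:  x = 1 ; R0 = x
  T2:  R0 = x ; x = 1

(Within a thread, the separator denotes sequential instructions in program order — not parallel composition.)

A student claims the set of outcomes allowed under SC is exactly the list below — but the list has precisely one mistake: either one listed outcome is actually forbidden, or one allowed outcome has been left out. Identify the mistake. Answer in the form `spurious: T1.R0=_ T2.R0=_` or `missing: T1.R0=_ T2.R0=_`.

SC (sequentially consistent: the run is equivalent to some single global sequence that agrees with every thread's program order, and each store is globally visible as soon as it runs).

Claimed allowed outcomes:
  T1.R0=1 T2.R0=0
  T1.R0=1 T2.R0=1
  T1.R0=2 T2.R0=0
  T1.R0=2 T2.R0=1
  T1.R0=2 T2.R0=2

outcome vector order: (T1.R0,T2.R0)
SC: 6 outcomes — {<1 0>, <1 1>, <1 2>, <2 0>, <2 1>, <2 2>}
SC∖claimed = {<1 2>}

missing: T1.R0=1 T2.R0=2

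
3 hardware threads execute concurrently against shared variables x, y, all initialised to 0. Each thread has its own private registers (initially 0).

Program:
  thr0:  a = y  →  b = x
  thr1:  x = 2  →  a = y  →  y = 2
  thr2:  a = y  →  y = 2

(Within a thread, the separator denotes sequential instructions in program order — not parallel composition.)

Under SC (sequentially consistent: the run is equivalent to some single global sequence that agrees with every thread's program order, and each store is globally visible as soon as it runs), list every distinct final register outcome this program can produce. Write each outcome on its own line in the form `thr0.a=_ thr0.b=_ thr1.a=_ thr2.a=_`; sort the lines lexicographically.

thr0.a=0 thr0.b=0 thr1.a=0 thr2.a=0
thr0.a=0 thr0.b=0 thr1.a=0 thr2.a=2
thr0.a=0 thr0.b=0 thr1.a=2 thr2.a=0
thr0.a=0 thr0.b=2 thr1.a=0 thr2.a=0
thr0.a=0 thr0.b=2 thr1.a=0 thr2.a=2
thr0.a=0 thr0.b=2 thr1.a=2 thr2.a=0
thr0.a=2 thr0.b=0 thr1.a=2 thr2.a=0
thr0.a=2 thr0.b=2 thr1.a=0 thr2.a=0
thr0.a=2 thr0.b=2 thr1.a=0 thr2.a=2
thr0.a=2 thr0.b=2 thr1.a=2 thr2.a=0

outcome vector order: (thr0.a,thr0.b,thr1.a,thr2.a)
|SC outcomes| = 10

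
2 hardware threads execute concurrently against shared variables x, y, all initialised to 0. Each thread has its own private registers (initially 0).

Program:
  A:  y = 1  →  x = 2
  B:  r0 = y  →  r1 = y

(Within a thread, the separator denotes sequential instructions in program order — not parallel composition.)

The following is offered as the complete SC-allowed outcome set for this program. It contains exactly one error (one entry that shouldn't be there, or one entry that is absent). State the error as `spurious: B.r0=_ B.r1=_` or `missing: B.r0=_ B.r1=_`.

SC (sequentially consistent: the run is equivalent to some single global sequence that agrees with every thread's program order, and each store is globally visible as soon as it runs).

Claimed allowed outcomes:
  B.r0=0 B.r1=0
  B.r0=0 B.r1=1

outcome vector order: (B.r0,B.r1)
SC: 3 outcomes — {<0 0>, <0 1>, <1 1>}
SC∖claimed = {<1 1>}

missing: B.r0=1 B.r1=1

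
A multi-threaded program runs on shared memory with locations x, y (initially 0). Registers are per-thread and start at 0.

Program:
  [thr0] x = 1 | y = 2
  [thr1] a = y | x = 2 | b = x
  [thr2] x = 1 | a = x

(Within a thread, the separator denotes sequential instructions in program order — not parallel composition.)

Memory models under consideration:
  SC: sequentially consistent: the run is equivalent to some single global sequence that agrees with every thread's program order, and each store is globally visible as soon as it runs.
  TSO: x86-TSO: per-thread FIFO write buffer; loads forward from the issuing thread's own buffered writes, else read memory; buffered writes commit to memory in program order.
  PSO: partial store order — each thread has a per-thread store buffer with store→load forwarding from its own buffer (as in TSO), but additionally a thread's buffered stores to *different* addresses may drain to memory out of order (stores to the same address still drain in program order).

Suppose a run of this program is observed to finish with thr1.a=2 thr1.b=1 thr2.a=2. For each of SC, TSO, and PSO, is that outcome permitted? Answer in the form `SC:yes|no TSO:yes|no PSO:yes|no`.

outcome vector order: (thr1.a,thr1.b,thr2.a)
[SC] allowed = {0/1/1; 0/1/2; 0/2/1; 0/2/2; 2/1/1; 2/2/1; 2/2/2}
[TSO] allowed = {0/1/1; 0/1/2; 0/2/1; 0/2/2; 2/1/1; 2/2/1; 2/2/2}
[PSO] allowed = {0/1/1; 0/1/2; 0/2/1; 0/2/2; 2/1/1; 2/1/2; 2/2/1; 2/2/2}
target 2/1/2 ∈ {PSO}

SC:no TSO:no PSO:yes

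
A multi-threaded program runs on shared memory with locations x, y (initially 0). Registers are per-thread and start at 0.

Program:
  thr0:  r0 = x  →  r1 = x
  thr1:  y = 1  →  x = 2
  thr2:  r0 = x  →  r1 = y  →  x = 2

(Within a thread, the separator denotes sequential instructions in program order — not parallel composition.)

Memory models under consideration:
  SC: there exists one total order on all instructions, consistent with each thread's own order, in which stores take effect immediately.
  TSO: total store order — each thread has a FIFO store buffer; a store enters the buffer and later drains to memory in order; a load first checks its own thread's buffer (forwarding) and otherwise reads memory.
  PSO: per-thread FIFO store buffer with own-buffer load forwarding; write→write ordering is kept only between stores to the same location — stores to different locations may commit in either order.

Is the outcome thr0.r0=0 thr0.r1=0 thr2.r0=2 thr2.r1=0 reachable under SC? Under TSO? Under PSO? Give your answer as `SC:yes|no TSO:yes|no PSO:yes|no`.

outcome vector order: (thr0.r0,thr0.r1,thr2.r0,thr2.r1)
SC (9): 0000 0001 0021 0200 0201 0221 2200 2201 2221
TSO (9): 0000 0001 0021 0200 0201 0221 2200 2201 2221
PSO (12): 0000 0001 0020 0021 0200 0201 0220 0221 2200 2201 2220 2221
target 0020 ∈ {PSO}

SC:no TSO:no PSO:yes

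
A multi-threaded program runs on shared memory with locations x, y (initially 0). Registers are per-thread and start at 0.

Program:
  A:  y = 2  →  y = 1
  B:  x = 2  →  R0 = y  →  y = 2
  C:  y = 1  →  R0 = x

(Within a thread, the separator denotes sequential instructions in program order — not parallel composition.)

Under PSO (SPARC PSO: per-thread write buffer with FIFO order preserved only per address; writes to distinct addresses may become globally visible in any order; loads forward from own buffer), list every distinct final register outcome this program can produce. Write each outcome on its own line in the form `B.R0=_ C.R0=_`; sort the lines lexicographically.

B.R0=0 C.R0=0
B.R0=0 C.R0=2
B.R0=1 C.R0=0
B.R0=1 C.R0=2
B.R0=2 C.R0=0
B.R0=2 C.R0=2

outcome vector order: (B.R0,C.R0)
|PSO outcomes| = 6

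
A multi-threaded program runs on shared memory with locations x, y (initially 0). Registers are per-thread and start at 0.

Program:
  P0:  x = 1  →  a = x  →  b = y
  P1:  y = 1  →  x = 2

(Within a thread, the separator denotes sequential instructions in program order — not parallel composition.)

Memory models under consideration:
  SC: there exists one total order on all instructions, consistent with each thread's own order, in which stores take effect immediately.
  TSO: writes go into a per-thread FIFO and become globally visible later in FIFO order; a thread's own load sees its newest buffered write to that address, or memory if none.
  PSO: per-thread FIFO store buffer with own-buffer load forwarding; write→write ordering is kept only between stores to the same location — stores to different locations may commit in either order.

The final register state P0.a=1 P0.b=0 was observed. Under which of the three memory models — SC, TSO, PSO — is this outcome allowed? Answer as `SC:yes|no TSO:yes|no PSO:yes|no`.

SC:yes TSO:yes PSO:yes

outcome vector order: (P0.a,P0.b)
under SC → 10, 11, 21
under TSO → 10, 11, 21
under PSO → 10, 11, 20, 21
target 10 ∈ {SC,TSO,PSO}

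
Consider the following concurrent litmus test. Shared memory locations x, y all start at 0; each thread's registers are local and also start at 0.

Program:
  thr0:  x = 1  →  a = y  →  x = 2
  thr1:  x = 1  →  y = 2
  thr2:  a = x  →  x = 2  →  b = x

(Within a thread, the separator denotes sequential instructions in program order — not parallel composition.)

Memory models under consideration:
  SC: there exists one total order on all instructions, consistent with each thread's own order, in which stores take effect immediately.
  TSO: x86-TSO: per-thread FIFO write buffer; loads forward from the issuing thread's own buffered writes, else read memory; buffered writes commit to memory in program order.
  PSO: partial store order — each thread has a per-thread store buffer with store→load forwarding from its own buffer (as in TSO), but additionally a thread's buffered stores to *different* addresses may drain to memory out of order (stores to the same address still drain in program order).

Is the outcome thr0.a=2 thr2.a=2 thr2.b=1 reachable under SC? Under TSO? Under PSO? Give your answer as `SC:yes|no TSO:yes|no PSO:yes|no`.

SC:no TSO:no PSO:yes

outcome vector order: (thr0.a,thr2.a,thr2.b)
SC (11): (0,0,1), (0,0,2), (0,1,1), (0,1,2), (0,2,1), (0,2,2), (2,0,1), (2,0,2), (2,1,1), (2,1,2), (2,2,2)
TSO (11): (0,0,1), (0,0,2), (0,1,1), (0,1,2), (0,2,1), (0,2,2), (2,0,1), (2,0,2), (2,1,1), (2,1,2), (2,2,2)
PSO (12): (0,0,1), (0,0,2), (0,1,1), (0,1,2), (0,2,1), (0,2,2), (2,0,1), (2,0,2), (2,1,1), (2,1,2), (2,2,1), (2,2,2)
target (2,2,1) ∈ {PSO}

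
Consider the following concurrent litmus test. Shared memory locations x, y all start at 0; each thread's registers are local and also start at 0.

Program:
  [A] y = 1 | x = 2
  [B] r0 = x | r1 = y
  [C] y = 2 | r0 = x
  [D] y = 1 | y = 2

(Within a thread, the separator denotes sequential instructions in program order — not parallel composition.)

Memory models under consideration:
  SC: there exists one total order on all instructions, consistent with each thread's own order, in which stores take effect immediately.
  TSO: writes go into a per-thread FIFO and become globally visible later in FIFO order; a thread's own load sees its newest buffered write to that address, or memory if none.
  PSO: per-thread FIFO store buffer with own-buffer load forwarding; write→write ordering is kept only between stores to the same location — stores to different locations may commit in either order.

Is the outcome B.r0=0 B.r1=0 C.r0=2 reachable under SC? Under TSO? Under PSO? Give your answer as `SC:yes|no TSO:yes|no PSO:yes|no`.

outcome vector order: (B.r0,B.r1,C.r0)
under SC → <0 0 0>, <0 0 2>, <0 1 0>, <0 1 2>, <0 2 0>, <0 2 2>, <2 1 0>, <2 1 2>, <2 2 0>, <2 2 2>
under TSO → <0 0 0>, <0 0 2>, <0 1 0>, <0 1 2>, <0 2 0>, <0 2 2>, <2 1 0>, <2 1 2>, <2 2 0>, <2 2 2>
under PSO → <0 0 0>, <0 0 2>, <0 1 0>, <0 1 2>, <0 2 0>, <0 2 2>, <2 0 0>, <2 0 2>, <2 1 0>, <2 1 2>, <2 2 0>, <2 2 2>
target <0 0 2> ∈ {SC,TSO,PSO}

SC:yes TSO:yes PSO:yes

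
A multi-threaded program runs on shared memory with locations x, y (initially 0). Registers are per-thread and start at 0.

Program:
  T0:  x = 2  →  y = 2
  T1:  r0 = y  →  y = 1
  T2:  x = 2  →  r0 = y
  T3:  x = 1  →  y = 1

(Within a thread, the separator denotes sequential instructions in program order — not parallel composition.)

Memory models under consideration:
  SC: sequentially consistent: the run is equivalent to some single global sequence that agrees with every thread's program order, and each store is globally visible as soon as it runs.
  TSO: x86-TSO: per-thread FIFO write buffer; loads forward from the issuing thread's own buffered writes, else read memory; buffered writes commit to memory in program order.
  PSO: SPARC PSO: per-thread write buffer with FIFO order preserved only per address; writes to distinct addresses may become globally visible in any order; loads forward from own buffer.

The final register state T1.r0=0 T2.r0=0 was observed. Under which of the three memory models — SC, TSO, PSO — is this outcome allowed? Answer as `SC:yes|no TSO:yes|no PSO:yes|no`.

outcome vector order: (T1.r0,T2.r0)
SC: 9 outcomes — {<0 0>; <0 1>; <0 2>; <1 0>; <1 1>; <1 2>; <2 0>; <2 1>; <2 2>}
TSO: 9 outcomes — {<0 0>; <0 1>; <0 2>; <1 0>; <1 1>; <1 2>; <2 0>; <2 1>; <2 2>}
PSO: 9 outcomes — {<0 0>; <0 1>; <0 2>; <1 0>; <1 1>; <1 2>; <2 0>; <2 1>; <2 2>}
target <0 0> ∈ {SC,TSO,PSO}

SC:yes TSO:yes PSO:yes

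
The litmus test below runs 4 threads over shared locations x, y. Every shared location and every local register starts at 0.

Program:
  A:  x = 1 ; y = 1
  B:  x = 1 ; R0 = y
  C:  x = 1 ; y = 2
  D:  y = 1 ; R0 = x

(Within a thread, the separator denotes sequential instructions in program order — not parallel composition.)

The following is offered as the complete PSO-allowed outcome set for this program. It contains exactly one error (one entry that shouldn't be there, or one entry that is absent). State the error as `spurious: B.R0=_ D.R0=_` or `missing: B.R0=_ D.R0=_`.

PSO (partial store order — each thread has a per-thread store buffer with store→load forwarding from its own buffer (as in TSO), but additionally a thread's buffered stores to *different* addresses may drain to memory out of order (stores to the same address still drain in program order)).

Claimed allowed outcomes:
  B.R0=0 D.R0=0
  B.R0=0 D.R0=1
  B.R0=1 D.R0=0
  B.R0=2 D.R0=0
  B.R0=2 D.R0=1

outcome vector order: (B.R0,D.R0)
[PSO] allowed = {00, 01, 10, 11, 20, 21}
PSO∖claimed = {11}

missing: B.R0=1 D.R0=1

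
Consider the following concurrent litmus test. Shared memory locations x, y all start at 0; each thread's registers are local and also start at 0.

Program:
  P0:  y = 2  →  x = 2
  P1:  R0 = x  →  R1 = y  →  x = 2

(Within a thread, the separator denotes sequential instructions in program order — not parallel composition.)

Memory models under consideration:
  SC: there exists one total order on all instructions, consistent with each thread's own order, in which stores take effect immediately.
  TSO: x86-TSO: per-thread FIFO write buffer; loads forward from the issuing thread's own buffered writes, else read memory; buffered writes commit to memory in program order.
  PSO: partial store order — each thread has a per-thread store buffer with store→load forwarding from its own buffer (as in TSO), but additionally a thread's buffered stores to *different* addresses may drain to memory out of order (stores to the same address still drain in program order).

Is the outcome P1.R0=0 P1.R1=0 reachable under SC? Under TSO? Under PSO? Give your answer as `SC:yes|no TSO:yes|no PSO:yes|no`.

outcome vector order: (P1.R0,P1.R1)
[SC] allowed = {(0,0) (0,2) (2,2)}
[TSO] allowed = {(0,0) (0,2) (2,2)}
[PSO] allowed = {(0,0) (0,2) (2,0) (2,2)}
target (0,0) ∈ {SC,TSO,PSO}

SC:yes TSO:yes PSO:yes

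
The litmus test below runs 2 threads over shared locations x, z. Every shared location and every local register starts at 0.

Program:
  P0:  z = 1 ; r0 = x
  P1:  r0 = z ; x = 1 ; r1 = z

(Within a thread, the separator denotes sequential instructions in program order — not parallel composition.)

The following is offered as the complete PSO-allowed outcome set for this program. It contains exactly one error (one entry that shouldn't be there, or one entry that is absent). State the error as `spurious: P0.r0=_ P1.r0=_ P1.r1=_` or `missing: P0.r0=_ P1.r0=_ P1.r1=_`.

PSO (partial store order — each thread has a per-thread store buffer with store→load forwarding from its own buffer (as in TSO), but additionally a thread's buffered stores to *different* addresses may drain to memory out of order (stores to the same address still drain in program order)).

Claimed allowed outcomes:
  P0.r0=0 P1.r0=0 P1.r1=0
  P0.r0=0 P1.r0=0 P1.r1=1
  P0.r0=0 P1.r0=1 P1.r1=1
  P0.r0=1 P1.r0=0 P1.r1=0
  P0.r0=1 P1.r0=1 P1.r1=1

missing: P0.r0=1 P1.r0=0 P1.r1=1

outcome vector order: (P0.r0,P1.r0,P1.r1)
PSO (6): (0,0,0) (0,0,1) (0,1,1) (1,0,0) (1,0,1) (1,1,1)
PSO∖claimed = {(1,0,1)}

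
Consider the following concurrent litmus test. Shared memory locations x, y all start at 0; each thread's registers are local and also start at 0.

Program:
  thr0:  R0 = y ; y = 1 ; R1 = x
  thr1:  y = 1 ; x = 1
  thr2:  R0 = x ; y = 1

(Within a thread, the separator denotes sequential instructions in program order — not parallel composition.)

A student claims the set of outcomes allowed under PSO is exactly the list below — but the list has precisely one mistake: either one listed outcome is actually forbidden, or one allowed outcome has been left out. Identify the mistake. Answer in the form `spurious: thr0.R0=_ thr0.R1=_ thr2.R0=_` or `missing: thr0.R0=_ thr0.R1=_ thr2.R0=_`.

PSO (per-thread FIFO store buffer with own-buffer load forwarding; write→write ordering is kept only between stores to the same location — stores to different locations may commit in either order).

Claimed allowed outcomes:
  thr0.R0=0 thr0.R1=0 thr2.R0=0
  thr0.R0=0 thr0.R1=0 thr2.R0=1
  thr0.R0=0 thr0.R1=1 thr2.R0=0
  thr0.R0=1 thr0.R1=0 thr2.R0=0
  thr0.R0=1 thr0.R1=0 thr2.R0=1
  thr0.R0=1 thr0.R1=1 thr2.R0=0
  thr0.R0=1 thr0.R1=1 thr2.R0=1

outcome vector order: (thr0.R0,thr0.R1,thr2.R0)
PSO (8): 000; 001; 010; 011; 100; 101; 110; 111
PSO∖claimed = {011}

missing: thr0.R0=0 thr0.R1=1 thr2.R0=1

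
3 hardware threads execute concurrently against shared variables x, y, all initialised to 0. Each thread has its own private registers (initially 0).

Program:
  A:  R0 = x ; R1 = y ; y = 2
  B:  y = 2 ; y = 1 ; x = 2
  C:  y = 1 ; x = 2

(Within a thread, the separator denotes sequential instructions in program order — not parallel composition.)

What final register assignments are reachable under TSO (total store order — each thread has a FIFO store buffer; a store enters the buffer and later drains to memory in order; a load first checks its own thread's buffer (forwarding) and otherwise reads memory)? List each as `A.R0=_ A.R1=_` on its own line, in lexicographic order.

outcome vector order: (A.R0,A.R1)
|TSO outcomes| = 5

A.R0=0 A.R1=0
A.R0=0 A.R1=1
A.R0=0 A.R1=2
A.R0=2 A.R1=1
A.R0=2 A.R1=2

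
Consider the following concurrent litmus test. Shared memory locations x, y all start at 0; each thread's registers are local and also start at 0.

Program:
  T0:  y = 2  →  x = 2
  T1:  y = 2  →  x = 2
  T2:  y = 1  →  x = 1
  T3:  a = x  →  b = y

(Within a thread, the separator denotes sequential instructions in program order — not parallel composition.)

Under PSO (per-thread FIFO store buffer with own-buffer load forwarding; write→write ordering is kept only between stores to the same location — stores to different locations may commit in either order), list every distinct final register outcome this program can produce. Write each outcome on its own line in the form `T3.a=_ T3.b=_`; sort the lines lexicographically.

outcome vector order: (T3.a,T3.b)
|PSO outcomes| = 9

T3.a=0 T3.b=0
T3.a=0 T3.b=1
T3.a=0 T3.b=2
T3.a=1 T3.b=0
T3.a=1 T3.b=1
T3.a=1 T3.b=2
T3.a=2 T3.b=0
T3.a=2 T3.b=1
T3.a=2 T3.b=2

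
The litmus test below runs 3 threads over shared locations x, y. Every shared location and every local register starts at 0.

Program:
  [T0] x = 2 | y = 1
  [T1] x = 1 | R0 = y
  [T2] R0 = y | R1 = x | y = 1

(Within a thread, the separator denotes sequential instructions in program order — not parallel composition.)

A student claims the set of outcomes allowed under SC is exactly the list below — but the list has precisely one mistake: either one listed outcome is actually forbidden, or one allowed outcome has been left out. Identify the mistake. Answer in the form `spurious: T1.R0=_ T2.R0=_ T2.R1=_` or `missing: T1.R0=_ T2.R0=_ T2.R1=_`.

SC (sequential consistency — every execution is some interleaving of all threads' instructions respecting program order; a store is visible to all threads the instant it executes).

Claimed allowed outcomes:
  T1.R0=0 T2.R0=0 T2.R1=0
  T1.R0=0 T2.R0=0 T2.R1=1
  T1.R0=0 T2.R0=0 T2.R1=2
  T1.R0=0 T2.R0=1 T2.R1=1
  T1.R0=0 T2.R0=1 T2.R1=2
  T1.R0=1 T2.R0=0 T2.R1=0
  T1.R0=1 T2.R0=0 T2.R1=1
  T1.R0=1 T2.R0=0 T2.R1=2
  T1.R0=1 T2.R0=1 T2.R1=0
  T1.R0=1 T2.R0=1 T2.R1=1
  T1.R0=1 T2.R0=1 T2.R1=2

outcome vector order: (T1.R0,T2.R0,T2.R1)
SC (10): <0 0 0>; <0 0 1>; <0 0 2>; <0 1 1>; <0 1 2>; <1 0 0>; <1 0 1>; <1 0 2>; <1 1 1>; <1 1 2>
claimed∖SC = {<1 1 0>}

spurious: T1.R0=1 T2.R0=1 T2.R1=0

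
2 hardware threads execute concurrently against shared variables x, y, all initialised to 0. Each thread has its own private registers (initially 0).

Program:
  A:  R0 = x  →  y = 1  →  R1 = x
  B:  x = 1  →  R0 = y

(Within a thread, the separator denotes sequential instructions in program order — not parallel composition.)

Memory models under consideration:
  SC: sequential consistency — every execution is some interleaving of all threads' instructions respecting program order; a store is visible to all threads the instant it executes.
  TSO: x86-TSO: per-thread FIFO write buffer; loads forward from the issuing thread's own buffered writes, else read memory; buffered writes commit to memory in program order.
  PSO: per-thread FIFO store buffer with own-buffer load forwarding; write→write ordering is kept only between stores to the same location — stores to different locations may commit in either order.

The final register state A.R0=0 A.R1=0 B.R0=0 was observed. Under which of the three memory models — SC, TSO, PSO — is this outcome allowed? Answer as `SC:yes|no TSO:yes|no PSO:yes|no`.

SC:no TSO:yes PSO:yes

outcome vector order: (A.R0,A.R1,B.R0)
SC: 5 outcomes — {<0 0 1> <0 1 0> <0 1 1> <1 1 0> <1 1 1>}
TSO: 6 outcomes — {<0 0 0> <0 0 1> <0 1 0> <0 1 1> <1 1 0> <1 1 1>}
PSO: 6 outcomes — {<0 0 0> <0 0 1> <0 1 0> <0 1 1> <1 1 0> <1 1 1>}
target <0 0 0> ∈ {TSO,PSO}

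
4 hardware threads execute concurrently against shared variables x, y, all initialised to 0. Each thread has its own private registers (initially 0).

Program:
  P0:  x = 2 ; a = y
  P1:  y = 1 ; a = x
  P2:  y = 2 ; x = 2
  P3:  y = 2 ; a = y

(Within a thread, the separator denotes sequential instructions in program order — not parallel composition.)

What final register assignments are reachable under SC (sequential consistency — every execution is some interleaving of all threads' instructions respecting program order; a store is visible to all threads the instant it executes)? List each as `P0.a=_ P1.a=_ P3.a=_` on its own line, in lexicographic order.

outcome vector order: (P0.a,P1.a,P3.a)
|SC outcomes| = 10

P0.a=0 P1.a=2 P3.a=1
P0.a=0 P1.a=2 P3.a=2
P0.a=1 P1.a=0 P3.a=1
P0.a=1 P1.a=0 P3.a=2
P0.a=1 P1.a=2 P3.a=1
P0.a=1 P1.a=2 P3.a=2
P0.a=2 P1.a=0 P3.a=1
P0.a=2 P1.a=0 P3.a=2
P0.a=2 P1.a=2 P3.a=1
P0.a=2 P1.a=2 P3.a=2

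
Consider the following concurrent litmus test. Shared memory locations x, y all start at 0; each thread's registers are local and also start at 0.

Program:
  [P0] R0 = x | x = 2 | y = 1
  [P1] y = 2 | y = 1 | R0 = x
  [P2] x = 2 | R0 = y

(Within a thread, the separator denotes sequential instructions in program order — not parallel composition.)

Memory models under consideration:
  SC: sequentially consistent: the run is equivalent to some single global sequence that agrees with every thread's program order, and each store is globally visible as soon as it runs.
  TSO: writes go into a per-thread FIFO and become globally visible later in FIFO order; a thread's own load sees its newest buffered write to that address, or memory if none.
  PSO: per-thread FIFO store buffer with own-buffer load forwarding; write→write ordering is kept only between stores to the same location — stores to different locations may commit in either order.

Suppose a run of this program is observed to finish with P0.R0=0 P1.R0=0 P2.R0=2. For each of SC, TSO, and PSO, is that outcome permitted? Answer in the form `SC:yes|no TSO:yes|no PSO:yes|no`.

outcome vector order: (P0.R0,P1.R0,P2.R0)
SC: 8 outcomes — {0/0/1 0/2/0 0/2/1 0/2/2 2/0/1 2/2/0 2/2/1 2/2/2}
TSO: 12 outcomes — {0/0/0 0/0/1 0/0/2 0/2/0 0/2/1 0/2/2 2/0/0 2/0/1 2/0/2 2/2/0 2/2/1 2/2/2}
PSO: 12 outcomes — {0/0/0 0/0/1 0/0/2 0/2/0 0/2/1 0/2/2 2/0/0 2/0/1 2/0/2 2/2/0 2/2/1 2/2/2}
target 0/0/2 ∈ {TSO,PSO}

SC:no TSO:yes PSO:yes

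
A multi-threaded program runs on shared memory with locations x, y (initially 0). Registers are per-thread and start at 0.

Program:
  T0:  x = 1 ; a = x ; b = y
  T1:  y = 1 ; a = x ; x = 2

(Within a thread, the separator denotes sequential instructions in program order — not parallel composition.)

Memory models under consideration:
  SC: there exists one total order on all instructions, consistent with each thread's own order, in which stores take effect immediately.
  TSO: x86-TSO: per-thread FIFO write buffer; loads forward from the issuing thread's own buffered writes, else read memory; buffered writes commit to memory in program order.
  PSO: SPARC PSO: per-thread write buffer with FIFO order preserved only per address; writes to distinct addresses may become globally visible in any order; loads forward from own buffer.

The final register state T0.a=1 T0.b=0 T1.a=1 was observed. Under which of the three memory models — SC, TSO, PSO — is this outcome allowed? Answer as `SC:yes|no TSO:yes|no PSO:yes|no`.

SC:yes TSO:yes PSO:yes

outcome vector order: (T0.a,T0.b,T1.a)
SC (5): <1 0 1>, <1 1 0>, <1 1 1>, <2 1 0>, <2 1 1>
TSO (6): <1 0 0>, <1 0 1>, <1 1 0>, <1 1 1>, <2 1 0>, <2 1 1>
PSO (8): <1 0 0>, <1 0 1>, <1 1 0>, <1 1 1>, <2 0 0>, <2 0 1>, <2 1 0>, <2 1 1>
target <1 0 1> ∈ {SC,TSO,PSO}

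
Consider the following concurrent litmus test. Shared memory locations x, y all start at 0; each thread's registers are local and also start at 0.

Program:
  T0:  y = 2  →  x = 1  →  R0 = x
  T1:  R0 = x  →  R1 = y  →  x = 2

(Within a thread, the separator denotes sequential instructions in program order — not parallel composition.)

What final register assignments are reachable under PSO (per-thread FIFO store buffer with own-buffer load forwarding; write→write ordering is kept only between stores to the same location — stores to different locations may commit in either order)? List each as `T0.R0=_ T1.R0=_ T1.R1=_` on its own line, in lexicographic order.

T0.R0=1 T1.R0=0 T1.R1=0
T0.R0=1 T1.R0=0 T1.R1=2
T0.R0=1 T1.R0=1 T1.R1=0
T0.R0=1 T1.R0=1 T1.R1=2
T0.R0=2 T1.R0=0 T1.R1=0
T0.R0=2 T1.R0=0 T1.R1=2
T0.R0=2 T1.R0=1 T1.R1=0
T0.R0=2 T1.R0=1 T1.R1=2

outcome vector order: (T0.R0,T1.R0,T1.R1)
|PSO outcomes| = 8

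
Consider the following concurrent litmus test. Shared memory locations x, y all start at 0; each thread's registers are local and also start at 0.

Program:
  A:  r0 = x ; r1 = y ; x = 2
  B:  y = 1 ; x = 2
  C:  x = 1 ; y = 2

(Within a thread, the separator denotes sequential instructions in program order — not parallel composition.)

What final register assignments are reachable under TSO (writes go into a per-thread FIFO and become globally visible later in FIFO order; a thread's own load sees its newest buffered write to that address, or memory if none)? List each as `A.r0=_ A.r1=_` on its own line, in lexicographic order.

outcome vector order: (A.r0,A.r1)
|TSO outcomes| = 8

A.r0=0 A.r1=0
A.r0=0 A.r1=1
A.r0=0 A.r1=2
A.r0=1 A.r1=0
A.r0=1 A.r1=1
A.r0=1 A.r1=2
A.r0=2 A.r1=1
A.r0=2 A.r1=2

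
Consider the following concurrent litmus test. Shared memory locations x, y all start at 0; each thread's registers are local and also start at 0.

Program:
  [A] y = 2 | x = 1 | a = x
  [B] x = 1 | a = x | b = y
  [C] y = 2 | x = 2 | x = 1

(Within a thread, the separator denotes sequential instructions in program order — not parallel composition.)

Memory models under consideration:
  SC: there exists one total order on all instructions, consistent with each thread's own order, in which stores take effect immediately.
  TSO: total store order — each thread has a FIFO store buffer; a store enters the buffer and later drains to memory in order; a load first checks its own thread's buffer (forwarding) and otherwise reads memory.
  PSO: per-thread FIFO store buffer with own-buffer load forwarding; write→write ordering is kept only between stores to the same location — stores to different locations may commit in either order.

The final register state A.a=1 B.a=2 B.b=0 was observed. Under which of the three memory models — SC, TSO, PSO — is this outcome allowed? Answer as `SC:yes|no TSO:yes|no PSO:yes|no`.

SC:no TSO:no PSO:yes

outcome vector order: (A.a,B.a,B.b)
under SC → 110 112 122 210 212 222
under TSO → 110 112 122 210 212 222
under PSO → 110 112 120 122 210 212 220 222
target 120 ∈ {PSO}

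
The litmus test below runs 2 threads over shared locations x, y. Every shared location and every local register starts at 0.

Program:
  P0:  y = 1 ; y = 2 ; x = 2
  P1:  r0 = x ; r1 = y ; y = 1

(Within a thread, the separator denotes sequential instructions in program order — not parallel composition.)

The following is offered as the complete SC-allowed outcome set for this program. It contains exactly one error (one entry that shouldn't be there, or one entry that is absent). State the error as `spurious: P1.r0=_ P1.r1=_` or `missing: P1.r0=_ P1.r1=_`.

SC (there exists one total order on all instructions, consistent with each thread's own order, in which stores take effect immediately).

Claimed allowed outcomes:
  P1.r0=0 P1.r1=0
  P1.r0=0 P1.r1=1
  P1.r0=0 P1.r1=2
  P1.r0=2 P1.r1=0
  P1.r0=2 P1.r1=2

spurious: P1.r0=2 P1.r1=0

outcome vector order: (P1.r0,P1.r1)
SC: 4 outcomes — {0/0; 0/1; 0/2; 2/2}
claimed∖SC = {2/0}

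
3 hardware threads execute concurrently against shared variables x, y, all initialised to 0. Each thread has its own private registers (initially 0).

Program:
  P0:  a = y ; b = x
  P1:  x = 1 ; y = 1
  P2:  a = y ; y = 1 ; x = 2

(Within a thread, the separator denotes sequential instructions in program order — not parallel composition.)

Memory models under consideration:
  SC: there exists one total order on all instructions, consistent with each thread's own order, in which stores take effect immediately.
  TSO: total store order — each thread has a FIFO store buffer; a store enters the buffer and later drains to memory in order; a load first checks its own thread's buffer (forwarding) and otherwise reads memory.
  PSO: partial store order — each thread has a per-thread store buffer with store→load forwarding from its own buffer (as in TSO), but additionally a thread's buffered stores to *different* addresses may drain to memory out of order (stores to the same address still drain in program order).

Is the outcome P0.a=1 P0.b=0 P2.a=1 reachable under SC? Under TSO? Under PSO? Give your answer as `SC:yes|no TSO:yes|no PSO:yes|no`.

outcome vector order: (P0.a,P0.b,P2.a)
SC: 11 outcomes — {(0,0,0), (0,0,1), (0,1,0), (0,1,1), (0,2,0), (0,2,1), (1,0,0), (1,1,0), (1,1,1), (1,2,0), (1,2,1)}
TSO: 11 outcomes — {(0,0,0), (0,0,1), (0,1,0), (0,1,1), (0,2,0), (0,2,1), (1,0,0), (1,1,0), (1,1,1), (1,2,0), (1,2,1)}
PSO: 12 outcomes — {(0,0,0), (0,0,1), (0,1,0), (0,1,1), (0,2,0), (0,2,1), (1,0,0), (1,0,1), (1,1,0), (1,1,1), (1,2,0), (1,2,1)}
target (1,0,1) ∈ {PSO}

SC:no TSO:no PSO:yes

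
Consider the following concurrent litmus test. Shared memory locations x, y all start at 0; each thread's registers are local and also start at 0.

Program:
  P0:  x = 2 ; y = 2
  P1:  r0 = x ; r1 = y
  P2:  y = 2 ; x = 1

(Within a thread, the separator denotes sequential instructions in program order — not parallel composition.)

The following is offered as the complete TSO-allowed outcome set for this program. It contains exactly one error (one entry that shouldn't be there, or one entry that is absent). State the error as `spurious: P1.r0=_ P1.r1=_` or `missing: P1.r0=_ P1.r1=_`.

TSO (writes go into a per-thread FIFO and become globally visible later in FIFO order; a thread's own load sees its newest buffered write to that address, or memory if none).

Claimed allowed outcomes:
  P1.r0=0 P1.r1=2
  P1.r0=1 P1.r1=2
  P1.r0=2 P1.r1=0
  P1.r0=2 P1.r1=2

outcome vector order: (P1.r0,P1.r1)
under TSO → 00; 02; 12; 20; 22
TSO∖claimed = {00}

missing: P1.r0=0 P1.r1=0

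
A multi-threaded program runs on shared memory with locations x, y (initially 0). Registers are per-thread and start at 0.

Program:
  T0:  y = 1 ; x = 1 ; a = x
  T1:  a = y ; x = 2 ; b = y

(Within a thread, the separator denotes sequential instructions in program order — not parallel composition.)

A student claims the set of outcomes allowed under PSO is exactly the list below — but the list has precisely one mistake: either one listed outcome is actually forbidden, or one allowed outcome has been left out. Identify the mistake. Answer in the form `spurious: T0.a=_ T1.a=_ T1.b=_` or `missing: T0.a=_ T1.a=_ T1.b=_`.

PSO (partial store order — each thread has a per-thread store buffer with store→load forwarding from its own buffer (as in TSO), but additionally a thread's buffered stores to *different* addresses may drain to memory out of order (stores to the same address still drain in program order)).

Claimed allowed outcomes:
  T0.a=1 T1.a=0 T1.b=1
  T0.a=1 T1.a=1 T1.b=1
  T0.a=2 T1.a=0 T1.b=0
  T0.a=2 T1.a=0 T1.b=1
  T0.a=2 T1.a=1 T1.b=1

outcome vector order: (T0.a,T1.a,T1.b)
[PSO] allowed = {(1,0,0), (1,0,1), (1,1,1), (2,0,0), (2,0,1), (2,1,1)}
PSO∖claimed = {(1,0,0)}

missing: T0.a=1 T1.a=0 T1.b=0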